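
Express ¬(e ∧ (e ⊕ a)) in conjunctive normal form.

¬e ∨ a

¬(e ∧ (e ⊕ a))
≡ ¬(e ∧ (e ∨ a) ∧ ¬(e ∧ a))   [expand ⊕]
≡ ¬e ∨ ¬(e ∨ a) ∨ ¬¬(e ∧ a)   [De Morgan]
≡ ¬e ∨ (¬e ∧ ¬a) ∨ ¬¬(e ∧ a)   [De Morgan]
≡ ¬e ∨ (¬e ∧ ¬a) ∨ (e ∧ a)   [double negation]
≡ (¬e ∨ ¬e ∨ e) ∧ (¬e ∨ ¬e ∨ a) ∧ (¬e ∨ ¬a ∨ e) ∧ (¬e ∨ ¬a ∨ a)   [distribute ∨ over ∧]
≡ ¬e ∨ a   [simplify]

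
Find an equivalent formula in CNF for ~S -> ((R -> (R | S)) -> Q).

(S | R | Q) & (S | ~R | Q)

~S -> ((R -> (R | S)) -> Q)
= ~~S | ((R -> (R | S)) -> Q)   [eliminate ->]
= ~~S | ~(R -> (R | S)) | Q   [eliminate ->]
= ~~S | ~(~R | R | S) | Q   [eliminate ->]
= S | ~(~R | R | S) | Q   [double negation]
= S | (~~R & ~R & ~S) | Q   [De Morgan]
= S | (R & ~R & ~S) | Q   [double negation]
= (S | R | Q) & (S | ~R | Q) & (S | ~S | Q)   [distribute | over &]
= (S | R | Q) & (S | ~R | Q)   [simplify]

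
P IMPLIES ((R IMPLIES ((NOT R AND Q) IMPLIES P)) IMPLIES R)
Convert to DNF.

P IMPLIES ((R IMPLIES ((NOT R AND Q) IMPLIES P)) IMPLIES R)
≡ NOT P OR ((R IMPLIES ((NOT R AND Q) IMPLIES P)) IMPLIES R)   [eliminate IMPLIES]
≡ NOT P OR NOT (R IMPLIES ((NOT R AND Q) IMPLIES P)) OR R   [eliminate IMPLIES]
≡ NOT P OR NOT (NOT R OR ((NOT R AND Q) IMPLIES P)) OR R   [eliminate IMPLIES]
≡ NOT P OR NOT (NOT R OR NOT (NOT R AND Q) OR P) OR R   [eliminate IMPLIES]
≡ NOT P OR (NOT NOT R AND NOT NOT (NOT R AND Q) AND NOT P) OR R   [De Morgan]
≡ NOT P OR (R AND NOT NOT (NOT R AND Q) AND NOT P) OR R   [double negation]
≡ NOT P OR (R AND NOT R AND Q AND NOT P) OR R   [double negation]
≡ NOT P OR R   [simplify]

NOT P OR R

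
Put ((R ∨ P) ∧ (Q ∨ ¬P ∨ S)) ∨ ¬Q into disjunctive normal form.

((R ∨ P) ∧ (Q ∨ ¬P ∨ S)) ∨ ¬Q
≡ (R ∧ Q) ∨ (R ∧ ¬P) ∨ (R ∧ S) ∨ (P ∧ Q) ∨ (P ∧ ¬P) ∨ (P ∧ S) ∨ ¬Q
≡ (R ∧ Q) ∨ (R ∧ ¬P) ∨ (R ∧ S) ∨ (P ∧ Q) ∨ (P ∧ S) ∨ ¬Q

(R ∧ Q) ∨ (R ∧ ¬P) ∨ (R ∧ S) ∨ (P ∧ Q) ∨ (P ∧ S) ∨ ¬Q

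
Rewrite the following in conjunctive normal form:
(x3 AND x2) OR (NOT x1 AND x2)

(x3 OR NOT x1) AND x2

(x3 AND x2) OR (NOT x1 AND x2)
⇔ (x3 OR NOT x1) AND (x3 OR x2) AND (x2 OR NOT x1) AND (x2 OR x2)   — distribute OR over AND
⇔ (x3 OR NOT x1) AND x2   — simplify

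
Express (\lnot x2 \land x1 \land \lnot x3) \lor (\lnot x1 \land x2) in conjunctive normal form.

(\lnot x2 \land x1 \land \lnot x3) \lor (\lnot x1 \land x2)
= (\lnot x2 \lor \lnot x1) \land (\lnot x2 \lor x2) \land (x1 \lor \lnot x1) \land (x1 \lor x2) \land (\lnot x3 \lor \lnot x1) \land (\lnot x3 \lor x2)   [distribute \lor over \land]
= (\lnot x2 \lor \lnot x1) \land (x1 \lor x2) \land (\lnot x3 \lor \lnot x1) \land (\lnot x3 \lor x2)   [simplify]

(\lnot x2 \lor \lnot x1) \land (x1 \lor x2) \land (\lnot x3 \lor \lnot x1) \land (\lnot x3 \lor x2)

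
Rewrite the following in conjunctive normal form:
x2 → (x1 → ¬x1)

x2 → (x1 → ¬x1)
≡ ¬x2 ∨ (x1 → ¬x1)   — eliminate →
≡ ¬x2 ∨ ¬x1 ∨ ¬x1   — eliminate →
≡ ¬x2 ∨ ¬x1   — simplify

¬x2 ∨ ¬x1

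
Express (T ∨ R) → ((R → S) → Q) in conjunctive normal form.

(T ∨ R) → ((R → S) → Q)
⇔ ¬(T ∨ R) ∨ ((R → S) → Q)   [eliminate →]
⇔ ¬(T ∨ R) ∨ ¬(R → S) ∨ Q   [eliminate →]
⇔ ¬(T ∨ R) ∨ ¬(¬R ∨ S) ∨ Q   [eliminate →]
⇔ (¬T ∧ ¬R) ∨ ¬(¬R ∨ S) ∨ Q   [De Morgan]
⇔ (¬T ∧ ¬R) ∨ (¬¬R ∧ ¬S) ∨ Q   [De Morgan]
⇔ (¬T ∧ ¬R) ∨ (R ∧ ¬S) ∨ Q   [double negation]
⇔ (¬T ∨ R ∨ Q) ∧ (¬T ∨ ¬S ∨ Q) ∧ (¬R ∨ R ∨ Q) ∧ (¬R ∨ ¬S ∨ Q)   [distribute ∨ over ∧]
⇔ (¬T ∨ R ∨ Q) ∧ (¬T ∨ ¬S ∨ Q) ∧ (¬R ∨ ¬S ∨ Q)   [simplify]

(¬T ∨ R ∨ Q) ∧ (¬T ∨ ¬S ∨ Q) ∧ (¬R ∨ ¬S ∨ Q)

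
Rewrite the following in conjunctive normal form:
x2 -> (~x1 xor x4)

(~x2 | ~x1 | x4) & (~x2 | x1 | ~x4)

x2 -> (~x1 xor x4)
= ~x2 | (~x1 xor x4)   (eliminate ->)
= ~x2 | ((~x1 | x4) & ~(~x1 & x4))   (expand xor)
= ~x2 | ((~x1 | x4) & (~~x1 | ~x4))   (De Morgan)
= ~x2 | ((~x1 | x4) & (x1 | ~x4))   (double negation)
= (~x2 | ~x1 | x4) & (~x2 | x1 | ~x4)   (distribute | over &)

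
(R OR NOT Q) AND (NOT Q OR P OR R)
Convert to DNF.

(R OR NOT Q) AND (NOT Q OR P OR R)
⇔ (R AND NOT Q) OR (R AND P) OR (R AND R) OR (NOT Q AND NOT Q) OR (NOT Q AND P) OR (NOT Q AND R)   [distribute AND over OR]
⇔ R OR NOT Q   [simplify]

R OR NOT Q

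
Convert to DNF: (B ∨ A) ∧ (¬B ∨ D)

(B ∧ D) ∨ (A ∧ ¬B) ∨ (A ∧ D)

(B ∨ A) ∧ (¬B ∨ D)
⇔ (B ∧ ¬B) ∨ (B ∧ D) ∨ (A ∧ ¬B) ∨ (A ∧ D)   [distribute ∧ over ∨]
⇔ (B ∧ D) ∨ (A ∧ ¬B) ∨ (A ∧ D)   [simplify]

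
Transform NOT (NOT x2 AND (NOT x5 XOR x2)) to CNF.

NOT (NOT x2 AND (NOT x5 XOR x2))
≡ NOT (NOT x2 AND (NOT x5 OR x2) AND NOT (NOT x5 AND x2))   [expand XOR]
≡ NOT NOT x2 OR NOT (NOT x5 OR x2) OR NOT NOT (NOT x5 AND x2)   [De Morgan]
≡ x2 OR NOT (NOT x5 OR x2) OR NOT NOT (NOT x5 AND x2)   [double negation]
≡ x2 OR (NOT NOT x5 AND NOT x2) OR NOT NOT (NOT x5 AND x2)   [De Morgan]
≡ x2 OR (x5 AND NOT x2) OR NOT NOT (NOT x5 AND x2)   [double negation]
≡ x2 OR (x5 AND NOT x2) OR (NOT x5 AND x2)   [double negation]
≡ (x2 OR x5 OR NOT x5) AND (x2 OR x5 OR x2) AND (x2 OR NOT x2 OR NOT x5) AND (x2 OR NOT x2 OR x2)   [distribute OR over AND]
≡ x2 OR x5   [simplify]

x2 OR x5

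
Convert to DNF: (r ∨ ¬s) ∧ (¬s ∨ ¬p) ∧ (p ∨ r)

(r ∧ ¬s) ∨ (r ∧ ¬p) ∨ (¬s ∧ p)

(r ∨ ¬s) ∧ (¬s ∨ ¬p) ∧ (p ∨ r)
≡ (r ∧ ¬s ∧ p) ∨ (r ∧ ¬s ∧ r) ∨ (r ∧ ¬p ∧ p) ∨ (r ∧ ¬p ∧ r) ∨ (¬s ∧ ¬s ∧ p) ∨ (¬s ∧ ¬s ∧ r) ∨ (¬s ∧ ¬p ∧ p) ∨ (¬s ∧ ¬p ∧ r)   [distribute ∧ over ∨]
≡ (r ∧ ¬s) ∨ (r ∧ ¬p) ∨ (¬s ∧ p)   [simplify]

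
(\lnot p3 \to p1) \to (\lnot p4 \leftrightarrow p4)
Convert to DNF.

\lnot p3 \land \lnot p1

(\lnot p3 \to p1) \to (\lnot p4 \leftrightarrow p4)
≡ \lnot (\lnot p3 \to p1) \lor (\lnot p4 \leftrightarrow p4)   (eliminate \to)
≡ \lnot (\lnot \lnot p3 \lor p1) \lor (\lnot p4 \leftrightarrow p4)   (eliminate \to)
≡ \lnot (\lnot \lnot p3 \lor p1) \lor ((\lnot p4 \to p4) \land (p4 \to \lnot p4))   (eliminate \leftrightarrow)
≡ \lnot (\lnot \lnot p3 \lor p1) \lor ((\lnot \lnot p4 \lor p4) \land (p4 \to \lnot p4))   (eliminate \to)
≡ \lnot (\lnot \lnot p3 \lor p1) \lor ((\lnot \lnot p4 \lor p4) \land (\lnot p4 \lor \lnot p4))   (eliminate \to)
≡ (\lnot \lnot \lnot p3 \land \lnot p1) \lor ((\lnot \lnot p4 \lor p4) \land (\lnot p4 \lor \lnot p4))   (De Morgan)
≡ (\lnot p3 \land \lnot p1) \lor ((\lnot \lnot p4 \lor p4) \land (\lnot p4 \lor \lnot p4))   (double negation)
≡ (\lnot p3 \land \lnot p1) \lor ((p4 \lor p4) \land (\lnot p4 \lor \lnot p4))   (double negation)
≡ (\lnot p3 \land \lnot p1) \lor (p4 \land \lnot p4) \lor (p4 \land \lnot p4) \lor (p4 \land \lnot p4) \lor (p4 \land \lnot p4)   (distribute \land over \lor)
≡ \lnot p3 \land \lnot p1   (simplify)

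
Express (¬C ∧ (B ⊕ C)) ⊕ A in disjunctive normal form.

(¬C ∧ B ∧ ¬A) ∨ (C ∧ A) ∨ (¬B ∧ ¬C ∧ A)

(¬C ∧ (B ⊕ C)) ⊕ A
= (¬C ∧ (B ⊕ C) ∧ ¬A) ∨ (¬(¬C ∧ (B ⊕ C)) ∧ A)   [expand ⊕]
= (¬C ∧ ((B ∧ ¬C) ∨ (¬B ∧ C)) ∧ ¬A) ∨ (¬(¬C ∧ (B ⊕ C)) ∧ A)   [expand ⊕]
= (¬C ∧ ((B ∧ ¬C) ∨ (¬B ∧ C)) ∧ ¬A) ∨ (¬(¬C ∧ ((B ∧ ¬C) ∨ (¬B ∧ C))) ∧ A)   [expand ⊕]
= (¬C ∧ ((B ∧ ¬C) ∨ (¬B ∧ C)) ∧ ¬A) ∨ ((¬¬C ∨ ¬((B ∧ ¬C) ∨ (¬B ∧ C))) ∧ A)   [De Morgan]
= (¬C ∧ ((B ∧ ¬C) ∨ (¬B ∧ C)) ∧ ¬A) ∨ ((C ∨ ¬((B ∧ ¬C) ∨ (¬B ∧ C))) ∧ A)   [double negation]
= (¬C ∧ ((B ∧ ¬C) ∨ (¬B ∧ C)) ∧ ¬A) ∨ ((C ∨ (¬(B ∧ ¬C) ∧ ¬(¬B ∧ C))) ∧ A)   [De Morgan]
= (¬C ∧ ((B ∧ ¬C) ∨ (¬B ∧ C)) ∧ ¬A) ∨ ((C ∨ ((¬B ∨ ¬¬C) ∧ ¬(¬B ∧ C))) ∧ A)   [De Morgan]
= (¬C ∧ ((B ∧ ¬C) ∨ (¬B ∧ C)) ∧ ¬A) ∨ ((C ∨ ((¬B ∨ C) ∧ ¬(¬B ∧ C))) ∧ A)   [double negation]
= (¬C ∧ ((B ∧ ¬C) ∨ (¬B ∧ C)) ∧ ¬A) ∨ ((C ∨ ((¬B ∨ C) ∧ (¬¬B ∨ ¬C))) ∧ A)   [De Morgan]
= (¬C ∧ ((B ∧ ¬C) ∨ (¬B ∧ C)) ∧ ¬A) ∨ ((C ∨ ((¬B ∨ C) ∧ (B ∨ ¬C))) ∧ A)   [double negation]
= (¬C ∧ B ∧ ¬C ∧ ¬A) ∨ (¬C ∧ ¬B ∧ C ∧ ¬A) ∨ (C ∧ A) ∨ (¬B ∧ B ∧ A) ∨ (¬B ∧ ¬C ∧ A) ∨ (C ∧ B ∧ A) ∨ (C ∧ ¬C ∧ A)   [distribute ∧ over ∨]
= (¬C ∧ B ∧ ¬A) ∨ (C ∧ A) ∨ (¬B ∧ ¬C ∧ A)   [simplify]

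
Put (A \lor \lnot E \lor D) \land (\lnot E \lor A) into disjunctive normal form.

A \lor \lnot E

(A \lor \lnot E \lor D) \land (\lnot E \lor A)
≡ (A \land \lnot E) \lor (A \land A) \lor (\lnot E \land \lnot E) \lor (\lnot E \land A) \lor (D \land \lnot E) \lor (D \land A)   [distribute \land over \lor]
≡ A \lor \lnot E   [simplify]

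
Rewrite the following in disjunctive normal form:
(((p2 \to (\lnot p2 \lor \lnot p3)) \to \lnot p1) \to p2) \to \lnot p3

(((p2 \to (\lnot p2 \lor \lnot p3)) \to \lnot p1) \to p2) \to \lnot p3
= \lnot (((p2 \to (\lnot p2 \lor \lnot p3)) \to \lnot p1) \to p2) \lor \lnot p3   (eliminate \to)
= \lnot (\lnot ((p2 \to (\lnot p2 \lor \lnot p3)) \to \lnot p1) \lor p2) \lor \lnot p3   (eliminate \to)
= \lnot (\lnot (\lnot (p2 \to (\lnot p2 \lor \lnot p3)) \lor \lnot p1) \lor p2) \lor \lnot p3   (eliminate \to)
= \lnot (\lnot (\lnot (\lnot p2 \lor \lnot p2 \lor \lnot p3) \lor \lnot p1) \lor p2) \lor \lnot p3   (eliminate \to)
= (\lnot \lnot (\lnot (\lnot p2 \lor \lnot p2 \lor \lnot p3) \lor \lnot p1) \land \lnot p2) \lor \lnot p3   (De Morgan)
= ((\lnot (\lnot p2 \lor \lnot p2 \lor \lnot p3) \lor \lnot p1) \land \lnot p2) \lor \lnot p3   (double negation)
= (((\lnot \lnot p2 \land \lnot \lnot p2 \land \lnot \lnot p3) \lor \lnot p1) \land \lnot p2) \lor \lnot p3   (De Morgan)
= (((p2 \land \lnot \lnot p2 \land \lnot \lnot p3) \lor \lnot p1) \land \lnot p2) \lor \lnot p3   (double negation)
= (((p2 \land p2 \land \lnot \lnot p3) \lor \lnot p1) \land \lnot p2) \lor \lnot p3   (double negation)
= (((p2 \land p2 \land p3) \lor \lnot p1) \land \lnot p2) \lor \lnot p3   (double negation)
= (p2 \land p2 \land p3 \land \lnot p2) \lor (\lnot p1 \land \lnot p2) \lor \lnot p3   (distribute \land over \lor)
= (\lnot p1 \land \lnot p2) \lor \lnot p3   (simplify)

(\lnot p1 \land \lnot p2) \lor \lnot p3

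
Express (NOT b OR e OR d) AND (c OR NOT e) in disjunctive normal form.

(NOT b OR e OR d) AND (c OR NOT e)
≡ (NOT b AND c) OR (NOT b AND NOT e) OR (e AND c) OR (e AND NOT e) OR (d AND c) OR (d AND NOT e)   [distribute AND over OR]
≡ (NOT b AND c) OR (NOT b AND NOT e) OR (e AND c) OR (d AND c) OR (d AND NOT e)   [simplify]

(NOT b AND c) OR (NOT b AND NOT e) OR (e AND c) OR (d AND c) OR (d AND NOT e)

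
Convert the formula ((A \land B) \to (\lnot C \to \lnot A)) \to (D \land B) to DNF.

((A \land B) \to (\lnot C \to \lnot A)) \to (D \land B)
= \lnot ((A \land B) \to (\lnot C \to \lnot A)) \lor (D \land B)   (eliminate \to)
= \lnot (\lnot (A \land B) \lor (\lnot C \to \lnot A)) \lor (D \land B)   (eliminate \to)
= \lnot (\lnot (A \land B) \lor \lnot \lnot C \lor \lnot A) \lor (D \land B)   (eliminate \to)
= (\lnot \lnot (A \land B) \land \lnot \lnot \lnot C \land \lnot \lnot A) \lor (D \land B)   (De Morgan)
= (A \land B \land \lnot \lnot \lnot C \land \lnot \lnot A) \lor (D \land B)   (double negation)
= (A \land B \land \lnot C \land \lnot \lnot A) \lor (D \land B)   (double negation)
= (A \land B \land \lnot C \land A) \lor (D \land B)   (double negation)
= (A \land B \land \lnot C) \lor (D \land B)   (simplify)

(A \land B \land \lnot C) \lor (D \land B)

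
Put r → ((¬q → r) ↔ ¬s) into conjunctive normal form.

r → ((¬q → r) ↔ ¬s)
≡ ¬r ∨ ((¬q → r) ↔ ¬s)
≡ ¬r ∨ (((¬q → r) → ¬s) ∧ (¬s → (¬q → r)))
≡ ¬r ∨ ((¬(¬q → r) ∨ ¬s) ∧ (¬s → (¬q → r)))
≡ ¬r ∨ ((¬(¬¬q ∨ r) ∨ ¬s) ∧ (¬s → (¬q → r)))
≡ ¬r ∨ ((¬(¬¬q ∨ r) ∨ ¬s) ∧ (¬¬s ∨ (¬q → r)))
≡ ¬r ∨ ((¬(¬¬q ∨ r) ∨ ¬s) ∧ (¬¬s ∨ ¬¬q ∨ r))
≡ ¬r ∨ (((¬¬¬q ∧ ¬r) ∨ ¬s) ∧ (¬¬s ∨ ¬¬q ∨ r))
≡ ¬r ∨ (((¬q ∧ ¬r) ∨ ¬s) ∧ (¬¬s ∨ ¬¬q ∨ r))
≡ ¬r ∨ (((¬q ∧ ¬r) ∨ ¬s) ∧ (s ∨ ¬¬q ∨ r))
≡ ¬r ∨ (((¬q ∧ ¬r) ∨ ¬s) ∧ (s ∨ q ∨ r))
≡ (¬r ∨ ¬q ∨ ¬s) ∧ (¬r ∨ ¬r ∨ ¬s) ∧ (¬r ∨ s ∨ q ∨ r)
≡ ¬r ∨ ¬s

¬r ∨ ¬s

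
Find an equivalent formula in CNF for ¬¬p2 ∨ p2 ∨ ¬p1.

p2 ∨ ¬p1

¬¬p2 ∨ p2 ∨ ¬p1
= p2 ∨ p2 ∨ ¬p1   [double negation]
= p2 ∨ ¬p1   [simplify]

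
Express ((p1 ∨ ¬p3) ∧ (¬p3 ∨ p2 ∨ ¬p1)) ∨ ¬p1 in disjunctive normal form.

((p1 ∨ ¬p3) ∧ (¬p3 ∨ p2 ∨ ¬p1)) ∨ ¬p1
⇔ (p1 ∧ ¬p3) ∨ (p1 ∧ p2) ∨ (p1 ∧ ¬p1) ∨ (¬p3 ∧ ¬p3) ∨ (¬p3 ∧ p2) ∨ (¬p3 ∧ ¬p1) ∨ ¬p1   [distribute ∧ over ∨]
⇔ (p1 ∧ p2) ∨ ¬p3 ∨ ¬p1   [simplify]

(p1 ∧ p2) ∨ ¬p3 ∨ ¬p1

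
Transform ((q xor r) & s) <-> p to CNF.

(~q | r | ~s | p) & (~r | q | ~s | p) & (~p | q | r) & (~p | ~q | ~r) & (~p | s)

((q xor r) & s) <-> p
= (((q xor r) & s) -> p) & (p -> ((q xor r) & s))   [eliminate <->]
= (~((q xor r) & s) | p) & (p -> ((q xor r) & s))   [eliminate ->]
= (~((q | r) & ~(q & r) & s) | p) & (p -> ((q xor r) & s))   [expand xor]
= (~((q | r) & ~(q & r) & s) | p) & (~p | ((q xor r) & s))   [eliminate ->]
= (~((q | r) & ~(q & r) & s) | p) & (~p | ((q | r) & ~(q & r) & s))   [expand xor]
= (~(q | r) | ~~(q & r) | ~s | p) & (~p | ((q | r) & ~(q & r) & s))   [De Morgan]
= ((~q & ~r) | ~~(q & r) | ~s | p) & (~p | ((q | r) & ~(q & r) & s))   [De Morgan]
= ((~q & ~r) | (q & r) | ~s | p) & (~p | ((q | r) & ~(q & r) & s))   [double negation]
= ((~q & ~r) | (q & r) | ~s | p) & (~p | ((q | r) & (~q | ~r) & s))   [De Morgan]
= (~q | q | ~s | p) & (~q | r | ~s | p) & (~r | q | ~s | p) & (~r | r | ~s | p) & (~p | q | r) & (~p | ~q | ~r) & (~p | s)   [distribute | over &]
= (~q | r | ~s | p) & (~r | q | ~s | p) & (~p | q | r) & (~p | ~q | ~r) & (~p | s)   [simplify]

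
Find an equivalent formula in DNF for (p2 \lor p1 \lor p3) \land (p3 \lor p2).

p2 \lor p3

(p2 \lor p1 \lor p3) \land (p3 \lor p2)
= (p2 \land p3) \lor (p2 \land p2) \lor (p1 \land p3) \lor (p1 \land p2) \lor (p3 \land p3) \lor (p3 \land p2)   (distribute \land over \lor)
= p2 \lor p3   (simplify)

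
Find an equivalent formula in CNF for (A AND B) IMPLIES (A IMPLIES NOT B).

(A AND B) IMPLIES (A IMPLIES NOT B)
≡ NOT (A AND B) OR (A IMPLIES NOT B)   [eliminate IMPLIES]
≡ NOT (A AND B) OR NOT A OR NOT B   [eliminate IMPLIES]
≡ NOT A OR NOT B OR NOT A OR NOT B   [De Morgan]
≡ NOT A OR NOT B   [simplify]

NOT A OR NOT B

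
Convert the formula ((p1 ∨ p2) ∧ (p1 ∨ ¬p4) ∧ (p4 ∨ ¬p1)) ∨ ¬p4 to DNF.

((p1 ∨ p2) ∧ (p1 ∨ ¬p4) ∧ (p4 ∨ ¬p1)) ∨ ¬p4
⇔ (p1 ∧ p1 ∧ p4) ∨ (p1 ∧ p1 ∧ ¬p1) ∨ (p1 ∧ ¬p4 ∧ p4) ∨ (p1 ∧ ¬p4 ∧ ¬p1) ∨ (p2 ∧ p1 ∧ p4) ∨ (p2 ∧ p1 ∧ ¬p1) ∨ (p2 ∧ ¬p4 ∧ p4) ∨ (p2 ∧ ¬p4 ∧ ¬p1) ∨ ¬p4   — distribute ∧ over ∨
⇔ (p1 ∧ p4) ∨ ¬p4   — simplify

(p1 ∧ p4) ∨ ¬p4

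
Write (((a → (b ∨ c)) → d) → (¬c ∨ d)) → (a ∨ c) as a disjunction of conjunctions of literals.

(((a → (b ∨ c)) → d) → (¬c ∨ d)) → (a ∨ c)
= ¬(((a → (b ∨ c)) → d) → (¬c ∨ d)) ∨ a ∨ c   (eliminate →)
= ¬(¬((a → (b ∨ c)) → d) ∨ ¬c ∨ d) ∨ a ∨ c   (eliminate →)
= ¬(¬(¬(a → (b ∨ c)) ∨ d) ∨ ¬c ∨ d) ∨ a ∨ c   (eliminate →)
= ¬(¬(¬(¬a ∨ b ∨ c) ∨ d) ∨ ¬c ∨ d) ∨ a ∨ c   (eliminate →)
= (¬¬(¬(¬a ∨ b ∨ c) ∨ d) ∧ ¬¬c ∧ ¬d) ∨ a ∨ c   (De Morgan)
= ((¬(¬a ∨ b ∨ c) ∨ d) ∧ ¬¬c ∧ ¬d) ∨ a ∨ c   (double negation)
= (((¬¬a ∧ ¬b ∧ ¬c) ∨ d) ∧ ¬¬c ∧ ¬d) ∨ a ∨ c   (De Morgan)
= (((a ∧ ¬b ∧ ¬c) ∨ d) ∧ ¬¬c ∧ ¬d) ∨ a ∨ c   (double negation)
= (((a ∧ ¬b ∧ ¬c) ∨ d) ∧ c ∧ ¬d) ∨ a ∨ c   (double negation)
= (a ∧ ¬b ∧ ¬c ∧ c ∧ ¬d) ∨ (d ∧ c ∧ ¬d) ∨ a ∨ c   (distribute ∧ over ∨)
= a ∨ c   (simplify)

a ∨ c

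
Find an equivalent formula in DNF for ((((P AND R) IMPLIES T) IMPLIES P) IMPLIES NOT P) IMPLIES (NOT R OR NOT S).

P OR NOT R OR NOT S

((((P AND R) IMPLIES T) IMPLIES P) IMPLIES NOT P) IMPLIES (NOT R OR NOT S)
≡ NOT ((((P AND R) IMPLIES T) IMPLIES P) IMPLIES NOT P) OR NOT R OR NOT S   (eliminate IMPLIES)
≡ NOT (NOT (((P AND R) IMPLIES T) IMPLIES P) OR NOT P) OR NOT R OR NOT S   (eliminate IMPLIES)
≡ NOT (NOT (NOT ((P AND R) IMPLIES T) OR P) OR NOT P) OR NOT R OR NOT S   (eliminate IMPLIES)
≡ NOT (NOT (NOT (NOT (P AND R) OR T) OR P) OR NOT P) OR NOT R OR NOT S   (eliminate IMPLIES)
≡ (NOT NOT (NOT (NOT (P AND R) OR T) OR P) AND NOT NOT P) OR NOT R OR NOT S   (De Morgan)
≡ ((NOT (NOT (P AND R) OR T) OR P) AND NOT NOT P) OR NOT R OR NOT S   (double negation)
≡ (((NOT NOT (P AND R) AND NOT T) OR P) AND NOT NOT P) OR NOT R OR NOT S   (De Morgan)
≡ (((P AND R AND NOT T) OR P) AND NOT NOT P) OR NOT R OR NOT S   (double negation)
≡ (((P AND R AND NOT T) OR P) AND P) OR NOT R OR NOT S   (double negation)
≡ (P AND R AND NOT T AND P) OR (P AND P) OR NOT R OR NOT S   (distribute AND over OR)
≡ P OR NOT R OR NOT S   (simplify)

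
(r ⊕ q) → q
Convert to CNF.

¬r ∨ q

(r ⊕ q) → q
≡ ¬(r ⊕ q) ∨ q   [eliminate →]
≡ ¬((r ∨ q) ∧ ¬(r ∧ q)) ∨ q   [expand ⊕]
≡ ¬(r ∨ q) ∨ ¬¬(r ∧ q) ∨ q   [De Morgan]
≡ (¬r ∧ ¬q) ∨ ¬¬(r ∧ q) ∨ q   [De Morgan]
≡ (¬r ∧ ¬q) ∨ (r ∧ q) ∨ q   [double negation]
≡ (¬r ∨ r ∨ q) ∧ (¬r ∨ q ∨ q) ∧ (¬q ∨ r ∨ q) ∧ (¬q ∨ q ∨ q)   [distribute ∨ over ∧]
≡ ¬r ∨ q   [simplify]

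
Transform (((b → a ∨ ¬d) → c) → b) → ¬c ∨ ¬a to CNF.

(((b → a ∨ ¬d) → c) → b) → ¬c ∨ ¬a
≡ ¬(((b → a ∨ ¬d) → c) → b) ∨ ¬c ∨ ¬a   (eliminate →)
≡ ¬(¬((b → a ∨ ¬d) → c) ∨ b) ∨ ¬c ∨ ¬a   (eliminate →)
≡ ¬(¬(¬(b → a ∨ ¬d) ∨ c) ∨ b) ∨ ¬c ∨ ¬a   (eliminate →)
≡ ¬(¬(¬(¬b ∨ a ∨ ¬d) ∨ c) ∨ b) ∨ ¬c ∨ ¬a   (eliminate →)
≡ ¬¬(¬(¬b ∨ a ∨ ¬d) ∨ c) ∧ ¬b ∨ ¬c ∨ ¬a   (De Morgan)
≡ (¬(¬b ∨ a ∨ ¬d) ∨ c) ∧ ¬b ∨ ¬c ∨ ¬a   (double negation)
≡ (¬¬b ∧ ¬a ∧ ¬¬d ∨ c) ∧ ¬b ∨ ¬c ∨ ¬a   (De Morgan)
≡ (b ∧ ¬a ∧ ¬¬d ∨ c) ∧ ¬b ∨ ¬c ∨ ¬a   (double negation)
≡ (b ∧ ¬a ∧ d ∨ c) ∧ ¬b ∨ ¬c ∨ ¬a   (double negation)
≡ (b ∨ c ∨ ¬c ∨ ¬a) ∧ (¬a ∨ c ∨ ¬c ∨ ¬a) ∧ (d ∨ c ∨ ¬c ∨ ¬a) ∧ (¬b ∨ ¬c ∨ ¬a)   (distribute ∨ over ∧)
≡ ¬b ∨ ¬c ∨ ¬a   (simplify)

¬b ∨ ¬c ∨ ¬a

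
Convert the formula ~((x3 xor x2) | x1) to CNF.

(~x3 | x2) & (~x2 | x3) & ~x1

~((x3 xor x2) | x1)
= ~(((x3 | x2) & ~(x3 & x2)) | x1)   [expand xor]
= ~((x3 | x2) & ~(x3 & x2)) & ~x1   [De Morgan]
= (~(x3 | x2) | ~~(x3 & x2)) & ~x1   [De Morgan]
= ((~x3 & ~x2) | ~~(x3 & x2)) & ~x1   [De Morgan]
= ((~x3 & ~x2) | (x3 & x2)) & ~x1   [double negation]
= (~x3 | x3) & (~x3 | x2) & (~x2 | x3) & (~x2 | x2) & ~x1   [distribute | over &]
= (~x3 | x2) & (~x2 | x3) & ~x1   [simplify]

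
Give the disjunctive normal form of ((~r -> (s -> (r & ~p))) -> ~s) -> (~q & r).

((~r -> (s -> (r & ~p))) -> ~s) -> (~q & r)
⇔ ~((~r -> (s -> (r & ~p))) -> ~s) | (~q & r)   [eliminate ->]
⇔ ~(~(~r -> (s -> (r & ~p))) | ~s) | (~q & r)   [eliminate ->]
⇔ ~(~(~~r | (s -> (r & ~p))) | ~s) | (~q & r)   [eliminate ->]
⇔ ~(~(~~r | ~s | (r & ~p)) | ~s) | (~q & r)   [eliminate ->]
⇔ (~~(~~r | ~s | (r & ~p)) & ~~s) | (~q & r)   [De Morgan]
⇔ ((~~r | ~s | (r & ~p)) & ~~s) | (~q & r)   [double negation]
⇔ ((r | ~s | (r & ~p)) & ~~s) | (~q & r)   [double negation]
⇔ ((r | ~s | (r & ~p)) & s) | (~q & r)   [double negation]
⇔ (r & s) | (~s & s) | (r & ~p & s) | (~q & r)   [distribute & over |]
⇔ (r & s) | (~q & r)   [simplify]

(r & s) | (~q & r)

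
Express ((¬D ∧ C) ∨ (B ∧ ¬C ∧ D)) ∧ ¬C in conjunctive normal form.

((¬D ∧ C) ∨ (B ∧ ¬C ∧ D)) ∧ ¬C
⇔ (¬D ∨ B) ∧ (¬D ∨ ¬C) ∧ (¬D ∨ D) ∧ (C ∨ B) ∧ (C ∨ ¬C) ∧ (C ∨ D) ∧ ¬C   [distribute ∨ over ∧]
⇔ (¬D ∨ B) ∧ (C ∨ B) ∧ (C ∨ D) ∧ ¬C   [simplify]

(¬D ∨ B) ∧ (C ∨ B) ∧ (C ∨ D) ∧ ¬C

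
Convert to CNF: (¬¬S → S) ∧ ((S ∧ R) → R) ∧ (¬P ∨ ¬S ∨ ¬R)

¬P ∨ ¬S ∨ ¬R

(¬¬S → S) ∧ ((S ∧ R) → R) ∧ (¬P ∨ ¬S ∨ ¬R)
≡ (¬¬¬S ∨ S) ∧ ((S ∧ R) → R) ∧ (¬P ∨ ¬S ∨ ¬R)   [eliminate →]
≡ (¬¬¬S ∨ S) ∧ (¬(S ∧ R) ∨ R) ∧ (¬P ∨ ¬S ∨ ¬R)   [eliminate →]
≡ (¬S ∨ S) ∧ (¬(S ∧ R) ∨ R) ∧ (¬P ∨ ¬S ∨ ¬R)   [double negation]
≡ (¬S ∨ S) ∧ (¬S ∨ ¬R ∨ R) ∧ (¬P ∨ ¬S ∨ ¬R)   [De Morgan]
≡ ¬P ∨ ¬S ∨ ¬R   [simplify]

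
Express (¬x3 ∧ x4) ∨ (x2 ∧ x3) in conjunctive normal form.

(¬x3 ∨ x2) ∧ (x4 ∨ x2) ∧ (x4 ∨ x3)

(¬x3 ∧ x4) ∨ (x2 ∧ x3)
⇔ (¬x3 ∨ x2) ∧ (¬x3 ∨ x3) ∧ (x4 ∨ x2) ∧ (x4 ∨ x3)   — distribute ∨ over ∧
⇔ (¬x3 ∨ x2) ∧ (x4 ∨ x2) ∧ (x4 ∨ x3)   — simplify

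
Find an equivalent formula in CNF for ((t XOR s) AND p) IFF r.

((t XOR s) AND p) IFF r
= (((t XOR s) AND p) IMPLIES r) AND (r IMPLIES ((t XOR s) AND p))   [eliminate IFF]
= (NOT ((t XOR s) AND p) OR r) AND (r IMPLIES ((t XOR s) AND p))   [eliminate IMPLIES]
= (NOT ((t OR s) AND NOT (t AND s) AND p) OR r) AND (r IMPLIES ((t XOR s) AND p))   [expand XOR]
= (NOT ((t OR s) AND NOT (t AND s) AND p) OR r) AND (NOT r OR ((t XOR s) AND p))   [eliminate IMPLIES]
= (NOT ((t OR s) AND NOT (t AND s) AND p) OR r) AND (NOT r OR ((t OR s) AND NOT (t AND s) AND p))   [expand XOR]
= (NOT (t OR s) OR NOT NOT (t AND s) OR NOT p OR r) AND (NOT r OR ((t OR s) AND NOT (t AND s) AND p))   [De Morgan]
= ((NOT t AND NOT s) OR NOT NOT (t AND s) OR NOT p OR r) AND (NOT r OR ((t OR s) AND NOT (t AND s) AND p))   [De Morgan]
= ((NOT t AND NOT s) OR (t AND s) OR NOT p OR r) AND (NOT r OR ((t OR s) AND NOT (t AND s) AND p))   [double negation]
= ((NOT t AND NOT s) OR (t AND s) OR NOT p OR r) AND (NOT r OR ((t OR s) AND (NOT t OR NOT s) AND p))   [De Morgan]
= (NOT t OR t OR NOT p OR r) AND (NOT t OR s OR NOT p OR r) AND (NOT s OR t OR NOT p OR r) AND (NOT s OR s OR NOT p OR r) AND (NOT r OR t OR s) AND (NOT r OR NOT t OR NOT s) AND (NOT r OR p)   [distribute OR over AND]
= (NOT t OR s OR NOT p OR r) AND (NOT s OR t OR NOT p OR r) AND (NOT r OR t OR s) AND (NOT r OR NOT t OR NOT s) AND (NOT r OR p)   [simplify]

(NOT t OR s OR NOT p OR r) AND (NOT s OR t OR NOT p OR r) AND (NOT r OR t OR s) AND (NOT r OR NOT t OR NOT s) AND (NOT r OR p)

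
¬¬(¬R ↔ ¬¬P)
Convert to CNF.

¬¬(¬R ↔ ¬¬P)
= ¬¬((¬R → ¬¬P) ∧ (¬¬P → ¬R))
= ¬¬((¬¬R ∨ ¬¬P) ∧ (¬¬P → ¬R))
= ¬¬((¬¬R ∨ ¬¬P) ∧ (¬¬¬P ∨ ¬R))
= (¬¬R ∨ ¬¬P) ∧ (¬¬¬P ∨ ¬R)
= (R ∨ ¬¬P) ∧ (¬¬¬P ∨ ¬R)
= (R ∨ P) ∧ (¬¬¬P ∨ ¬R)
= (R ∨ P) ∧ (¬P ∨ ¬R)

(R ∨ P) ∧ (¬P ∨ ¬R)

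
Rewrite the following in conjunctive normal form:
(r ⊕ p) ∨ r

r ∨ p

(r ⊕ p) ∨ r
≡ ((r ∨ p) ∧ ¬(r ∧ p)) ∨ r   [expand ⊕]
≡ ((r ∨ p) ∧ (¬r ∨ ¬p)) ∨ r   [De Morgan]
≡ (r ∨ p ∨ r) ∧ (¬r ∨ ¬p ∨ r)   [distribute ∨ over ∧]
≡ r ∨ p   [simplify]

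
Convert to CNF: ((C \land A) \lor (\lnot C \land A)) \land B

((C \land A) \lor (\lnot C \land A)) \land B
= (C \lor \lnot C) \land (C \lor A) \land (A \lor \lnot C) \land (A \lor A) \land B   [distribute \lor over \land]
= A \land B   [simplify]

A \land B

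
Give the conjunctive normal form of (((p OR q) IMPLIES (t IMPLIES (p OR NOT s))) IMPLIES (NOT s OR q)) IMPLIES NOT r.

(s OR NOT r) AND (NOT q OR NOT r)

(((p OR q) IMPLIES (t IMPLIES (p OR NOT s))) IMPLIES (NOT s OR q)) IMPLIES NOT r
= NOT (((p OR q) IMPLIES (t IMPLIES (p OR NOT s))) IMPLIES (NOT s OR q)) OR NOT r   — eliminate IMPLIES
= NOT (NOT ((p OR q) IMPLIES (t IMPLIES (p OR NOT s))) OR NOT s OR q) OR NOT r   — eliminate IMPLIES
= NOT (NOT (NOT (p OR q) OR (t IMPLIES (p OR NOT s))) OR NOT s OR q) OR NOT r   — eliminate IMPLIES
= NOT (NOT (NOT (p OR q) OR NOT t OR p OR NOT s) OR NOT s OR q) OR NOT r   — eliminate IMPLIES
= (NOT NOT (NOT (p OR q) OR NOT t OR p OR NOT s) AND NOT NOT s AND NOT q) OR NOT r   — De Morgan
= ((NOT (p OR q) OR NOT t OR p OR NOT s) AND NOT NOT s AND NOT q) OR NOT r   — double negation
= (((NOT p AND NOT q) OR NOT t OR p OR NOT s) AND NOT NOT s AND NOT q) OR NOT r   — De Morgan
= (((NOT p AND NOT q) OR NOT t OR p OR NOT s) AND s AND NOT q) OR NOT r   — double negation
= (NOT p OR NOT t OR p OR NOT s OR NOT r) AND (NOT q OR NOT t OR p OR NOT s OR NOT r) AND (s OR NOT r) AND (NOT q OR NOT r)   — distribute OR over AND
= (s OR NOT r) AND (NOT q OR NOT r)   — simplify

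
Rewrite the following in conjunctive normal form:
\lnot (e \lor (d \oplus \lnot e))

\lnot e \land (e \lor d)

\lnot (e \lor (d \oplus \lnot e))
= \lnot (e \lor ((d \lor \lnot e) \land \lnot (d \land \lnot e)))   (expand \oplus)
= \lnot e \land \lnot ((d \lor \lnot e) \land \lnot (d \land \lnot e))   (De Morgan)
= \lnot e \land (\lnot (d \lor \lnot e) \lor \lnot \lnot (d \land \lnot e))   (De Morgan)
= \lnot e \land ((\lnot d \land \lnot \lnot e) \lor \lnot \lnot (d \land \lnot e))   (De Morgan)
= \lnot e \land ((\lnot d \land e) \lor \lnot \lnot (d \land \lnot e))   (double negation)
= \lnot e \land ((\lnot d \land e) \lor (d \land \lnot e))   (double negation)
= \lnot e \land (\lnot d \lor d) \land (\lnot d \lor \lnot e) \land (e \lor d) \land (e \lor \lnot e)   (distribute \lor over \land)
= \lnot e \land (e \lor d)   (simplify)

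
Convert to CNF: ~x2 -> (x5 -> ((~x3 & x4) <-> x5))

~x2 -> (x5 -> ((~x3 & x4) <-> x5))
= ~~x2 | (x5 -> ((~x3 & x4) <-> x5))   — eliminate ->
= ~~x2 | ~x5 | ((~x3 & x4) <-> x5)   — eliminate ->
= ~~x2 | ~x5 | (((~x3 & x4) -> x5) & (x5 -> (~x3 & x4)))   — eliminate <->
= ~~x2 | ~x5 | ((~(~x3 & x4) | x5) & (x5 -> (~x3 & x4)))   — eliminate ->
= ~~x2 | ~x5 | ((~(~x3 & x4) | x5) & (~x5 | (~x3 & x4)))   — eliminate ->
= x2 | ~x5 | ((~(~x3 & x4) | x5) & (~x5 | (~x3 & x4)))   — double negation
= x2 | ~x5 | ((~~x3 | ~x4 | x5) & (~x5 | (~x3 & x4)))   — De Morgan
= x2 | ~x5 | ((x3 | ~x4 | x5) & (~x5 | (~x3 & x4)))   — double negation
= (x2 | ~x5 | x3 | ~x4 | x5) & (x2 | ~x5 | ~x5 | ~x3) & (x2 | ~x5 | ~x5 | x4)   — distribute | over &
= (x2 | ~x5 | ~x3) & (x2 | ~x5 | x4)   — simplify

(x2 | ~x5 | ~x3) & (x2 | ~x5 | x4)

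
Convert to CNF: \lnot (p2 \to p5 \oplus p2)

\lnot (p2 \to p5 \oplus p2)
⇔ \lnot (\lnot p2 \lor (p5 \oplus p2))   [eliminate \to]
⇔ \lnot (\lnot p2 \lor (p5 \lor p2) \land \lnot (p5 \land p2))   [expand \oplus]
⇔ \lnot \lnot p2 \land \lnot ((p5 \lor p2) \land \lnot (p5 \land p2))   [De Morgan]
⇔ p2 \land \lnot ((p5 \lor p2) \land \lnot (p5 \land p2))   [double negation]
⇔ p2 \land (\lnot (p5 \lor p2) \lor \lnot \lnot (p5 \land p2))   [De Morgan]
⇔ p2 \land (\lnot p5 \land \lnot p2 \lor \lnot \lnot (p5 \land p2))   [De Morgan]
⇔ p2 \land (\lnot p5 \land \lnot p2 \lor p5 \land p2)   [double negation]
⇔ p2 \land (\lnot p5 \lor p5) \land (\lnot p5 \lor p2) \land (\lnot p2 \lor p5) \land (\lnot p2 \lor p2)   [distribute \lor over \land]
⇔ p2 \land (\lnot p2 \lor p5)   [simplify]

p2 \land (\lnot p2 \lor p5)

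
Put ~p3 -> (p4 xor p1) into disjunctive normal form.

~p3 -> (p4 xor p1)
≡ ~~p3 | (p4 xor p1)   [eliminate ->]
≡ ~~p3 | (p4 & ~p1) | (~p4 & p1)   [expand xor]
≡ p3 | (p4 & ~p1) | (~p4 & p1)   [double negation]

p3 | (p4 & ~p1) | (~p4 & p1)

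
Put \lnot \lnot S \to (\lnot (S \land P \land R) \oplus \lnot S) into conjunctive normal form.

\lnot S \lor \lnot P \lor \lnot R

\lnot \lnot S \to (\lnot (S \land P \land R) \oplus \lnot S)
≡ \lnot \lnot \lnot S \lor (\lnot (S \land P \land R) \oplus \lnot S)
≡ \lnot \lnot \lnot S \lor ((\lnot (S \land P \land R) \lor \lnot S) \land \lnot (\lnot (S \land P \land R) \land \lnot S))
≡ \lnot S \lor ((\lnot (S \land P \land R) \lor \lnot S) \land \lnot (\lnot (S \land P \land R) \land \lnot S))
≡ \lnot S \lor ((\lnot S \lor \lnot P \lor \lnot R \lor \lnot S) \land \lnot (\lnot (S \land P \land R) \land \lnot S))
≡ \lnot S \lor ((\lnot S \lor \lnot P \lor \lnot R \lor \lnot S) \land (\lnot \lnot (S \land P \land R) \lor \lnot \lnot S))
≡ \lnot S \lor ((\lnot S \lor \lnot P \lor \lnot R \lor \lnot S) \land ((S \land P \land R) \lor \lnot \lnot S))
≡ \lnot S \lor ((\lnot S \lor \lnot P \lor \lnot R \lor \lnot S) \land ((S \land P \land R) \lor S))
≡ (\lnot S \lor \lnot S \lor \lnot P \lor \lnot R \lor \lnot S) \land (\lnot S \lor S \lor S) \land (\lnot S \lor P \lor S) \land (\lnot S \lor R \lor S)
≡ \lnot S \lor \lnot P \lor \lnot R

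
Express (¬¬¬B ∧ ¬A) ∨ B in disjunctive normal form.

(¬B ∧ ¬A) ∨ B

(¬¬¬B ∧ ¬A) ∨ B
≡ (¬B ∧ ¬A) ∨ B   [double negation]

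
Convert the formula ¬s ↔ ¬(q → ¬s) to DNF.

s ∧ ¬q

¬s ↔ ¬(q → ¬s)
= (¬s → ¬(q → ¬s)) ∧ (¬(q → ¬s) → ¬s)
= (¬¬s ∨ ¬(q → ¬s)) ∧ (¬(q → ¬s) → ¬s)
= (¬¬s ∨ ¬(¬q ∨ ¬s)) ∧ (¬(q → ¬s) → ¬s)
= (¬¬s ∨ ¬(¬q ∨ ¬s)) ∧ (¬¬(q → ¬s) ∨ ¬s)
= (¬¬s ∨ ¬(¬q ∨ ¬s)) ∧ (¬¬(¬q ∨ ¬s) ∨ ¬s)
= (s ∨ ¬(¬q ∨ ¬s)) ∧ (¬¬(¬q ∨ ¬s) ∨ ¬s)
= (s ∨ (¬¬q ∧ ¬¬s)) ∧ (¬¬(¬q ∨ ¬s) ∨ ¬s)
= (s ∨ (q ∧ ¬¬s)) ∧ (¬¬(¬q ∨ ¬s) ∨ ¬s)
= (s ∨ (q ∧ s)) ∧ (¬¬(¬q ∨ ¬s) ∨ ¬s)
= (s ∨ (q ∧ s)) ∧ (¬q ∨ ¬s ∨ ¬s)
= (s ∧ ¬q) ∨ (s ∧ ¬s) ∨ (s ∧ ¬s) ∨ (q ∧ s ∧ ¬q) ∨ (q ∧ s ∧ ¬s) ∨ (q ∧ s ∧ ¬s)
= s ∧ ¬q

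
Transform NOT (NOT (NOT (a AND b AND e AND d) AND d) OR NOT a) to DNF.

NOT (NOT (NOT (a AND b AND e AND d) AND d) OR NOT a)
≡ NOT NOT (NOT (a AND b AND e AND d) AND d) AND NOT NOT a   [De Morgan]
≡ NOT (a AND b AND e AND d) AND d AND NOT NOT a   [double negation]
≡ (NOT a OR NOT b OR NOT e OR NOT d) AND d AND NOT NOT a   [De Morgan]
≡ (NOT a OR NOT b OR NOT e OR NOT d) AND d AND a   [double negation]
≡ (NOT a AND d AND a) OR (NOT b AND d AND a) OR (NOT e AND d AND a) OR (NOT d AND d AND a)   [distribute AND over OR]
≡ (NOT b AND d AND a) OR (NOT e AND d AND a)   [simplify]

(NOT b AND d AND a) OR (NOT e AND d AND a)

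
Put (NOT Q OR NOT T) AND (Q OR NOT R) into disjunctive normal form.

(NOT Q OR NOT T) AND (Q OR NOT R)
= (NOT Q AND Q) OR (NOT Q AND NOT R) OR (NOT T AND Q) OR (NOT T AND NOT R)   (distribute AND over OR)
= (NOT Q AND NOT R) OR (NOT T AND Q) OR (NOT T AND NOT R)   (simplify)

(NOT Q AND NOT R) OR (NOT T AND Q) OR (NOT T AND NOT R)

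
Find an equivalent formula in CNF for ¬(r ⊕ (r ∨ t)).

¬t ∨ r

¬(r ⊕ (r ∨ t))
= ¬((r ∨ r ∨ t) ∧ ¬(r ∧ (r ∨ t)))   [expand ⊕]
= ¬(r ∨ r ∨ t) ∨ ¬¬(r ∧ (r ∨ t))   [De Morgan]
= (¬r ∧ ¬r ∧ ¬t) ∨ ¬¬(r ∧ (r ∨ t))   [De Morgan]
= (¬r ∧ ¬r ∧ ¬t) ∨ (r ∧ (r ∨ t))   [double negation]
= (¬r ∨ r) ∧ (¬r ∨ r ∨ t) ∧ (¬r ∨ r) ∧ (¬r ∨ r ∨ t) ∧ (¬t ∨ r) ∧ (¬t ∨ r ∨ t)   [distribute ∨ over ∧]
= ¬t ∨ r   [simplify]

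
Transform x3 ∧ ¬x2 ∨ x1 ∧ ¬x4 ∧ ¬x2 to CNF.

x3 ∧ ¬x2 ∨ x1 ∧ ¬x4 ∧ ¬x2
= (x3 ∨ x1) ∧ (x3 ∨ ¬x4) ∧ (x3 ∨ ¬x2) ∧ (¬x2 ∨ x1) ∧ (¬x2 ∨ ¬x4) ∧ (¬x2 ∨ ¬x2)   [distribute ∨ over ∧]
= (x3 ∨ x1) ∧ (x3 ∨ ¬x4) ∧ ¬x2   [simplify]

(x3 ∨ x1) ∧ (x3 ∨ ¬x4) ∧ ¬x2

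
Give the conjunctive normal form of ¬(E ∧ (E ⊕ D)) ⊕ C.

(¬E ∨ D ∨ C) ∧ (E ∨ ¬C) ∧ (¬E ∨ ¬D ∨ ¬C)

¬(E ∧ (E ⊕ D)) ⊕ C
≡ (¬(E ∧ (E ⊕ D)) ∨ C) ∧ ¬(¬(E ∧ (E ⊕ D)) ∧ C)   [expand ⊕]
≡ (¬(E ∧ (E ∨ D) ∧ ¬(E ∧ D)) ∨ C) ∧ ¬(¬(E ∧ (E ⊕ D)) ∧ C)   [expand ⊕]
≡ (¬(E ∧ (E ∨ D) ∧ ¬(E ∧ D)) ∨ C) ∧ ¬(¬(E ∧ (E ∨ D) ∧ ¬(E ∧ D)) ∧ C)   [expand ⊕]
≡ (¬E ∨ ¬(E ∨ D) ∨ ¬¬(E ∧ D) ∨ C) ∧ ¬(¬(E ∧ (E ∨ D) ∧ ¬(E ∧ D)) ∧ C)   [De Morgan]
≡ (¬E ∨ (¬E ∧ ¬D) ∨ ¬¬(E ∧ D) ∨ C) ∧ ¬(¬(E ∧ (E ∨ D) ∧ ¬(E ∧ D)) ∧ C)   [De Morgan]
≡ (¬E ∨ (¬E ∧ ¬D) ∨ (E ∧ D) ∨ C) ∧ ¬(¬(E ∧ (E ∨ D) ∧ ¬(E ∧ D)) ∧ C)   [double negation]
≡ (¬E ∨ (¬E ∧ ¬D) ∨ (E ∧ D) ∨ C) ∧ (¬¬(E ∧ (E ∨ D) ∧ ¬(E ∧ D)) ∨ ¬C)   [De Morgan]
≡ (¬E ∨ (¬E ∧ ¬D) ∨ (E ∧ D) ∨ C) ∧ ((E ∧ (E ∨ D) ∧ ¬(E ∧ D)) ∨ ¬C)   [double negation]
≡ (¬E ∨ (¬E ∧ ¬D) ∨ (E ∧ D) ∨ C) ∧ ((E ∧ (E ∨ D) ∧ (¬E ∨ ¬D)) ∨ ¬C)   [De Morgan]
≡ (¬E ∨ ¬E ∨ E ∨ C) ∧ (¬E ∨ ¬E ∨ D ∨ C) ∧ (¬E ∨ ¬D ∨ E ∨ C) ∧ (¬E ∨ ¬D ∨ D ∨ C) ∧ (E ∨ ¬C) ∧ (E ∨ D ∨ ¬C) ∧ (¬E ∨ ¬D ∨ ¬C)   [distribute ∨ over ∧]
≡ (¬E ∨ D ∨ C) ∧ (E ∨ ¬C) ∧ (¬E ∨ ¬D ∨ ¬C)   [simplify]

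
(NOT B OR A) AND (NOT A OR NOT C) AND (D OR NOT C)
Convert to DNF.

(NOT B OR A) AND (NOT A OR NOT C) AND (D OR NOT C)
≡ (NOT B AND NOT A AND D) OR (NOT B AND NOT A AND NOT C) OR (NOT B AND NOT C AND D) OR (NOT B AND NOT C AND NOT C) OR (A AND NOT A AND D) OR (A AND NOT A AND NOT C) OR (A AND NOT C AND D) OR (A AND NOT C AND NOT C)   (distribute AND over OR)
≡ (NOT B AND NOT A AND D) OR (NOT B AND NOT C) OR (A AND NOT C)   (simplify)

(NOT B AND NOT A AND D) OR (NOT B AND NOT C) OR (A AND NOT C)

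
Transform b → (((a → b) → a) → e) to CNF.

¬b ∨ ¬a ∨ e

b → (((a → b) → a) → e)
≡ ¬b ∨ (((a → b) → a) → e)   — eliminate →
≡ ¬b ∨ ¬((a → b) → a) ∨ e   — eliminate →
≡ ¬b ∨ ¬(¬(a → b) ∨ a) ∨ e   — eliminate →
≡ ¬b ∨ ¬(¬(¬a ∨ b) ∨ a) ∨ e   — eliminate →
≡ ¬b ∨ (¬¬(¬a ∨ b) ∧ ¬a) ∨ e   — De Morgan
≡ ¬b ∨ ((¬a ∨ b) ∧ ¬a) ∨ e   — double negation
≡ (¬b ∨ ¬a ∨ b ∨ e) ∧ (¬b ∨ ¬a ∨ e)   — distribute ∨ over ∧
≡ ¬b ∨ ¬a ∨ e   — simplify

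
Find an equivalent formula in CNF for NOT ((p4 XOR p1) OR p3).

NOT ((p4 XOR p1) OR p3)
≡ NOT (((p4 OR p1) AND NOT (p4 AND p1)) OR p3)   [expand XOR]
≡ NOT ((p4 OR p1) AND NOT (p4 AND p1)) AND NOT p3   [De Morgan]
≡ (NOT (p4 OR p1) OR NOT NOT (p4 AND p1)) AND NOT p3   [De Morgan]
≡ ((NOT p4 AND NOT p1) OR NOT NOT (p4 AND p1)) AND NOT p3   [De Morgan]
≡ ((NOT p4 AND NOT p1) OR (p4 AND p1)) AND NOT p3   [double negation]
≡ (NOT p4 OR p4) AND (NOT p4 OR p1) AND (NOT p1 OR p4) AND (NOT p1 OR p1) AND NOT p3   [distribute OR over AND]
≡ (NOT p4 OR p1) AND (NOT p1 OR p4) AND NOT p3   [simplify]

(NOT p4 OR p1) AND (NOT p1 OR p4) AND NOT p3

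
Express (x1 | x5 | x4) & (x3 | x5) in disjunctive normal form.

(x1 | x5 | x4) & (x3 | x5)
≡ (x1 & x3) | (x1 & x5) | (x5 & x3) | (x5 & x5) | (x4 & x3) | (x4 & x5)   [distribute & over |]
≡ (x1 & x3) | x5 | (x4 & x3)   [simplify]

(x1 & x3) | x5 | (x4 & x3)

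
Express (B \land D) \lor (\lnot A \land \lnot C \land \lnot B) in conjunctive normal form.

(B \land D) \lor (\lnot A \land \lnot C \land \lnot B)
≡ (B \lor \lnot A) \land (B \lor \lnot C) \land (B \lor \lnot B) \land (D \lor \lnot A) \land (D \lor \lnot C) \land (D \lor \lnot B)
≡ (B \lor \lnot A) \land (B \lor \lnot C) \land (D \lor \lnot A) \land (D \lor \lnot C) \land (D \lor \lnot B)

(B \lor \lnot A) \land (B \lor \lnot C) \land (D \lor \lnot A) \land (D \lor \lnot C) \land (D \lor \lnot B)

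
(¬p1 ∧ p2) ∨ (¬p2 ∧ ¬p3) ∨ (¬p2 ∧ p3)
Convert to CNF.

¬p1 ∨ ¬p2

(¬p1 ∧ p2) ∨ (¬p2 ∧ ¬p3) ∨ (¬p2 ∧ p3)
= (¬p1 ∨ ¬p2 ∨ ¬p2) ∧ (¬p1 ∨ ¬p2 ∨ p3) ∧ (¬p1 ∨ ¬p3 ∨ ¬p2) ∧ (¬p1 ∨ ¬p3 ∨ p3) ∧ (p2 ∨ ¬p2 ∨ ¬p2) ∧ (p2 ∨ ¬p2 ∨ p3) ∧ (p2 ∨ ¬p3 ∨ ¬p2) ∧ (p2 ∨ ¬p3 ∨ p3)   [distribute ∨ over ∧]
= ¬p1 ∨ ¬p2   [simplify]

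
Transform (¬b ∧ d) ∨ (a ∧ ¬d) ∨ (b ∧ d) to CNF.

d ∨ a

(¬b ∧ d) ∨ (a ∧ ¬d) ∨ (b ∧ d)
≡ (¬b ∨ a ∨ b) ∧ (¬b ∨ a ∨ d) ∧ (¬b ∨ ¬d ∨ b) ∧ (¬b ∨ ¬d ∨ d) ∧ (d ∨ a ∨ b) ∧ (d ∨ a ∨ d) ∧ (d ∨ ¬d ∨ b) ∧ (d ∨ ¬d ∨ d)   (distribute ∨ over ∧)
≡ d ∨ a   (simplify)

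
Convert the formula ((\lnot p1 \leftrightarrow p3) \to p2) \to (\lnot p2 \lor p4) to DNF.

\lnot p2 \lor p4

((\lnot p1 \leftrightarrow p3) \to p2) \to (\lnot p2 \lor p4)
= \lnot ((\lnot p1 \leftrightarrow p3) \to p2) \lor \lnot p2 \lor p4   [eliminate \to]
= \lnot (\lnot (\lnot p1 \leftrightarrow p3) \lor p2) \lor \lnot p2 \lor p4   [eliminate \to]
= \lnot (\lnot ((\lnot p1 \to p3) \land (p3 \to \lnot p1)) \lor p2) \lor \lnot p2 \lor p4   [eliminate \leftrightarrow]
= \lnot (\lnot ((\lnot \lnot p1 \lor p3) \land (p3 \to \lnot p1)) \lor p2) \lor \lnot p2 \lor p4   [eliminate \to]
= \lnot (\lnot ((\lnot \lnot p1 \lor p3) \land (\lnot p3 \lor \lnot p1)) \lor p2) \lor \lnot p2 \lor p4   [eliminate \to]
= (\lnot \lnot ((\lnot \lnot p1 \lor p3) \land (\lnot p3 \lor \lnot p1)) \land \lnot p2) \lor \lnot p2 \lor p4   [De Morgan]
= ((\lnot \lnot p1 \lor p3) \land (\lnot p3 \lor \lnot p1) \land \lnot p2) \lor \lnot p2 \lor p4   [double negation]
= ((p1 \lor p3) \land (\lnot p3 \lor \lnot p1) \land \lnot p2) \lor \lnot p2 \lor p4   [double negation]
= (p1 \land \lnot p3 \land \lnot p2) \lor (p1 \land \lnot p1 \land \lnot p2) \lor (p3 \land \lnot p3 \land \lnot p2) \lor (p3 \land \lnot p1 \land \lnot p2) \lor \lnot p2 \lor p4   [distribute \land over \lor]
= \lnot p2 \lor p4   [simplify]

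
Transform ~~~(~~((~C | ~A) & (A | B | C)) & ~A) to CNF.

(A | ~B) & (A | ~C)

~~~(~~((~C | ~A) & (A | B | C)) & ~A)
≡ ~(~~((~C | ~A) & (A | B | C)) & ~A)   [double negation]
≡ ~~~((~C | ~A) & (A | B | C)) | ~~A   [De Morgan]
≡ ~((~C | ~A) & (A | B | C)) | ~~A   [double negation]
≡ ~(~C | ~A) | ~(A | B | C) | ~~A   [De Morgan]
≡ (~~C & ~~A) | ~(A | B | C) | ~~A   [De Morgan]
≡ (C & ~~A) | ~(A | B | C) | ~~A   [double negation]
≡ (C & A) | ~(A | B | C) | ~~A   [double negation]
≡ (C & A) | (~A & ~B & ~C) | ~~A   [De Morgan]
≡ (C & A) | (~A & ~B & ~C) | A   [double negation]
≡ (C | ~A | A) & (C | ~B | A) & (C | ~C | A) & (A | ~A | A) & (A | ~B | A) & (A | ~C | A)   [distribute | over &]
≡ (A | ~B) & (A | ~C)   [simplify]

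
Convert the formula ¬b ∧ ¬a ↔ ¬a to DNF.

¬b ∧ ¬a ↔ ¬a
⇔ (¬b ∧ ¬a → ¬a) ∧ (¬a → ¬b ∧ ¬a)   (eliminate ↔)
⇔ (¬(¬b ∧ ¬a) ∨ ¬a) ∧ (¬a → ¬b ∧ ¬a)   (eliminate →)
⇔ (¬(¬b ∧ ¬a) ∨ ¬a) ∧ (¬¬a ∨ ¬b ∧ ¬a)   (eliminate →)
⇔ (¬¬b ∨ ¬¬a ∨ ¬a) ∧ (¬¬a ∨ ¬b ∧ ¬a)   (De Morgan)
⇔ (b ∨ ¬¬a ∨ ¬a) ∧ (¬¬a ∨ ¬b ∧ ¬a)   (double negation)
⇔ (b ∨ a ∨ ¬a) ∧ (¬¬a ∨ ¬b ∧ ¬a)   (double negation)
⇔ (b ∨ a ∨ ¬a) ∧ (a ∨ ¬b ∧ ¬a)   (double negation)
⇔ b ∧ a ∨ b ∧ ¬b ∧ ¬a ∨ a ∧ a ∨ a ∧ ¬b ∧ ¬a ∨ ¬a ∧ a ∨ ¬a ∧ ¬b ∧ ¬a   (distribute ∧ over ∨)
⇔ a ∨ ¬a ∧ ¬b   (simplify)

a ∨ ¬a ∧ ¬b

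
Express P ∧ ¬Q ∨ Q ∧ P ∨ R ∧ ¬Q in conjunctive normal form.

P ∧ ¬Q ∨ Q ∧ P ∨ R ∧ ¬Q
⇔ (P ∨ Q ∨ R) ∧ (P ∨ Q ∨ ¬Q) ∧ (P ∨ P ∨ R) ∧ (P ∨ P ∨ ¬Q) ∧ (¬Q ∨ Q ∨ R) ∧ (¬Q ∨ Q ∨ ¬Q) ∧ (¬Q ∨ P ∨ R) ∧ (¬Q ∨ P ∨ ¬Q)   [distribute ∨ over ∧]
⇔ (P ∨ R) ∧ (P ∨ ¬Q)   [simplify]

(P ∨ R) ∧ (P ∨ ¬Q)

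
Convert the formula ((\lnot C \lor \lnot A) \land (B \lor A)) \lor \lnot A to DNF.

((\lnot C \lor \lnot A) \land (B \lor A)) \lor \lnot A
≡ (\lnot C \land B) \lor (\lnot C \land A) \lor (\lnot A \land B) \lor (\lnot A \land A) \lor \lnot A   (distribute \land over \lor)
≡ (\lnot C \land B) \lor (\lnot C \land A) \lor \lnot A   (simplify)

(\lnot C \land B) \lor (\lnot C \land A) \lor \lnot A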